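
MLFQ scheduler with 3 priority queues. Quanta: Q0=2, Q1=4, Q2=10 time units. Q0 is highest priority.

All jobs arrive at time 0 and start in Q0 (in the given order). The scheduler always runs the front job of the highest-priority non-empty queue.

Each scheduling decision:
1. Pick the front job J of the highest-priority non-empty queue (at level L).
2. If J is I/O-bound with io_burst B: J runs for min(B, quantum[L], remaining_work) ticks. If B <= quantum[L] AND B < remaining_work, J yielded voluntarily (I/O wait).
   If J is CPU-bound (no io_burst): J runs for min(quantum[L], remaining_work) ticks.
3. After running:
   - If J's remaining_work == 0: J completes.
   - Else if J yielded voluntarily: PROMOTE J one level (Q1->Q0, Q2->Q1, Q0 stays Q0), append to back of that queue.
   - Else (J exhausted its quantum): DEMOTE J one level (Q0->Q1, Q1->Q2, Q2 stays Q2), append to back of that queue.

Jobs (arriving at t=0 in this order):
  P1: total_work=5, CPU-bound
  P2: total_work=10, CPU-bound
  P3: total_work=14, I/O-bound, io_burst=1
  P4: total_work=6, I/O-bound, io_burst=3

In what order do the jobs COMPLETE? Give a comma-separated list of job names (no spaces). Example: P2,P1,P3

t=0-2: P1@Q0 runs 2, rem=3, quantum used, demote→Q1. Q0=[P2,P3,P4] Q1=[P1] Q2=[]
t=2-4: P2@Q0 runs 2, rem=8, quantum used, demote→Q1. Q0=[P3,P4] Q1=[P1,P2] Q2=[]
t=4-5: P3@Q0 runs 1, rem=13, I/O yield, promote→Q0. Q0=[P4,P3] Q1=[P1,P2] Q2=[]
t=5-7: P4@Q0 runs 2, rem=4, quantum used, demote→Q1. Q0=[P3] Q1=[P1,P2,P4] Q2=[]
t=7-8: P3@Q0 runs 1, rem=12, I/O yield, promote→Q0. Q0=[P3] Q1=[P1,P2,P4] Q2=[]
t=8-9: P3@Q0 runs 1, rem=11, I/O yield, promote→Q0. Q0=[P3] Q1=[P1,P2,P4] Q2=[]
t=9-10: P3@Q0 runs 1, rem=10, I/O yield, promote→Q0. Q0=[P3] Q1=[P1,P2,P4] Q2=[]
t=10-11: P3@Q0 runs 1, rem=9, I/O yield, promote→Q0. Q0=[P3] Q1=[P1,P2,P4] Q2=[]
t=11-12: P3@Q0 runs 1, rem=8, I/O yield, promote→Q0. Q0=[P3] Q1=[P1,P2,P4] Q2=[]
t=12-13: P3@Q0 runs 1, rem=7, I/O yield, promote→Q0. Q0=[P3] Q1=[P1,P2,P4] Q2=[]
t=13-14: P3@Q0 runs 1, rem=6, I/O yield, promote→Q0. Q0=[P3] Q1=[P1,P2,P4] Q2=[]
t=14-15: P3@Q0 runs 1, rem=5, I/O yield, promote→Q0. Q0=[P3] Q1=[P1,P2,P4] Q2=[]
t=15-16: P3@Q0 runs 1, rem=4, I/O yield, promote→Q0. Q0=[P3] Q1=[P1,P2,P4] Q2=[]
t=16-17: P3@Q0 runs 1, rem=3, I/O yield, promote→Q0. Q0=[P3] Q1=[P1,P2,P4] Q2=[]
t=17-18: P3@Q0 runs 1, rem=2, I/O yield, promote→Q0. Q0=[P3] Q1=[P1,P2,P4] Q2=[]
t=18-19: P3@Q0 runs 1, rem=1, I/O yield, promote→Q0. Q0=[P3] Q1=[P1,P2,P4] Q2=[]
t=19-20: P3@Q0 runs 1, rem=0, completes. Q0=[] Q1=[P1,P2,P4] Q2=[]
t=20-23: P1@Q1 runs 3, rem=0, completes. Q0=[] Q1=[P2,P4] Q2=[]
t=23-27: P2@Q1 runs 4, rem=4, quantum used, demote→Q2. Q0=[] Q1=[P4] Q2=[P2]
t=27-30: P4@Q1 runs 3, rem=1, I/O yield, promote→Q0. Q0=[P4] Q1=[] Q2=[P2]
t=30-31: P4@Q0 runs 1, rem=0, completes. Q0=[] Q1=[] Q2=[P2]
t=31-35: P2@Q2 runs 4, rem=0, completes. Q0=[] Q1=[] Q2=[]

Answer: P3,P1,P4,P2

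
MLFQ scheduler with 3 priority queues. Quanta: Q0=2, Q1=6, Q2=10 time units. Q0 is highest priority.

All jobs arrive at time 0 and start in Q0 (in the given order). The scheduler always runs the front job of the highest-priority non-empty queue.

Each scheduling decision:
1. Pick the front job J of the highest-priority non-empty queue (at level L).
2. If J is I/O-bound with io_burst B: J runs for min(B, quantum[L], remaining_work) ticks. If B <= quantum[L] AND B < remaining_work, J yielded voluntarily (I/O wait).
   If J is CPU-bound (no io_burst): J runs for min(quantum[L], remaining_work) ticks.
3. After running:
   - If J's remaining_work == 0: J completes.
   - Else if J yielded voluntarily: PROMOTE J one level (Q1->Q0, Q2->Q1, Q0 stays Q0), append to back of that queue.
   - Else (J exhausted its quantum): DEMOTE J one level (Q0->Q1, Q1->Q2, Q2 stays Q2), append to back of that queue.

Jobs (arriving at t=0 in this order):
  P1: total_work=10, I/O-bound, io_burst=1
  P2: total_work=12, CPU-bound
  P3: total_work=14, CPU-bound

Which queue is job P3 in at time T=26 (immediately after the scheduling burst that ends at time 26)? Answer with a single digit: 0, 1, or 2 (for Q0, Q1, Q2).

t=0-1: P1@Q0 runs 1, rem=9, I/O yield, promote→Q0. Q0=[P2,P3,P1] Q1=[] Q2=[]
t=1-3: P2@Q0 runs 2, rem=10, quantum used, demote→Q1. Q0=[P3,P1] Q1=[P2] Q2=[]
t=3-5: P3@Q0 runs 2, rem=12, quantum used, demote→Q1. Q0=[P1] Q1=[P2,P3] Q2=[]
t=5-6: P1@Q0 runs 1, rem=8, I/O yield, promote→Q0. Q0=[P1] Q1=[P2,P3] Q2=[]
t=6-7: P1@Q0 runs 1, rem=7, I/O yield, promote→Q0. Q0=[P1] Q1=[P2,P3] Q2=[]
t=7-8: P1@Q0 runs 1, rem=6, I/O yield, promote→Q0. Q0=[P1] Q1=[P2,P3] Q2=[]
t=8-9: P1@Q0 runs 1, rem=5, I/O yield, promote→Q0. Q0=[P1] Q1=[P2,P3] Q2=[]
t=9-10: P1@Q0 runs 1, rem=4, I/O yield, promote→Q0. Q0=[P1] Q1=[P2,P3] Q2=[]
t=10-11: P1@Q0 runs 1, rem=3, I/O yield, promote→Q0. Q0=[P1] Q1=[P2,P3] Q2=[]
t=11-12: P1@Q0 runs 1, rem=2, I/O yield, promote→Q0. Q0=[P1] Q1=[P2,P3] Q2=[]
t=12-13: P1@Q0 runs 1, rem=1, I/O yield, promote→Q0. Q0=[P1] Q1=[P2,P3] Q2=[]
t=13-14: P1@Q0 runs 1, rem=0, completes. Q0=[] Q1=[P2,P3] Q2=[]
t=14-20: P2@Q1 runs 6, rem=4, quantum used, demote→Q2. Q0=[] Q1=[P3] Q2=[P2]
t=20-26: P3@Q1 runs 6, rem=6, quantum used, demote→Q2. Q0=[] Q1=[] Q2=[P2,P3]
t=26-30: P2@Q2 runs 4, rem=0, completes. Q0=[] Q1=[] Q2=[P3]
t=30-36: P3@Q2 runs 6, rem=0, completes. Q0=[] Q1=[] Q2=[]

Answer: 2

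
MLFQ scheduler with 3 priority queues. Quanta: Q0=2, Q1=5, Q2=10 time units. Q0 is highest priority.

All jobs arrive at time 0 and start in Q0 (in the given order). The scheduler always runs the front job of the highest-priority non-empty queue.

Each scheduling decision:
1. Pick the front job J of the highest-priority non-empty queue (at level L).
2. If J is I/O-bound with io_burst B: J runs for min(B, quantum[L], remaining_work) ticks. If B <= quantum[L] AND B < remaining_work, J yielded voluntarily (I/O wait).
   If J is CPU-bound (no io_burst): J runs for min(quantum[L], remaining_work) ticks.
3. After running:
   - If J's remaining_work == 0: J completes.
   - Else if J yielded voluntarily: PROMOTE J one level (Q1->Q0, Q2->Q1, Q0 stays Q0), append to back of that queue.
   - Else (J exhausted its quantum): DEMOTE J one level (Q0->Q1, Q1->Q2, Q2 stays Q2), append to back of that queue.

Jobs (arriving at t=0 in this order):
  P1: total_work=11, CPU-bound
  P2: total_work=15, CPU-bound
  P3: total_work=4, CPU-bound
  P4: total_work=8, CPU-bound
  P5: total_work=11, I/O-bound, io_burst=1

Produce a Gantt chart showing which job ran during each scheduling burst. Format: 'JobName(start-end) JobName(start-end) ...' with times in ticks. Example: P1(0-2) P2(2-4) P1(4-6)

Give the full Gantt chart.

t=0-2: P1@Q0 runs 2, rem=9, quantum used, demote→Q1. Q0=[P2,P3,P4,P5] Q1=[P1] Q2=[]
t=2-4: P2@Q0 runs 2, rem=13, quantum used, demote→Q1. Q0=[P3,P4,P5] Q1=[P1,P2] Q2=[]
t=4-6: P3@Q0 runs 2, rem=2, quantum used, demote→Q1. Q0=[P4,P5] Q1=[P1,P2,P3] Q2=[]
t=6-8: P4@Q0 runs 2, rem=6, quantum used, demote→Q1. Q0=[P5] Q1=[P1,P2,P3,P4] Q2=[]
t=8-9: P5@Q0 runs 1, rem=10, I/O yield, promote→Q0. Q0=[P5] Q1=[P1,P2,P3,P4] Q2=[]
t=9-10: P5@Q0 runs 1, rem=9, I/O yield, promote→Q0. Q0=[P5] Q1=[P1,P2,P3,P4] Q2=[]
t=10-11: P5@Q0 runs 1, rem=8, I/O yield, promote→Q0. Q0=[P5] Q1=[P1,P2,P3,P4] Q2=[]
t=11-12: P5@Q0 runs 1, rem=7, I/O yield, promote→Q0. Q0=[P5] Q1=[P1,P2,P3,P4] Q2=[]
t=12-13: P5@Q0 runs 1, rem=6, I/O yield, promote→Q0. Q0=[P5] Q1=[P1,P2,P3,P4] Q2=[]
t=13-14: P5@Q0 runs 1, rem=5, I/O yield, promote→Q0. Q0=[P5] Q1=[P1,P2,P3,P4] Q2=[]
t=14-15: P5@Q0 runs 1, rem=4, I/O yield, promote→Q0. Q0=[P5] Q1=[P1,P2,P3,P4] Q2=[]
t=15-16: P5@Q0 runs 1, rem=3, I/O yield, promote→Q0. Q0=[P5] Q1=[P1,P2,P3,P4] Q2=[]
t=16-17: P5@Q0 runs 1, rem=2, I/O yield, promote→Q0. Q0=[P5] Q1=[P1,P2,P3,P4] Q2=[]
t=17-18: P5@Q0 runs 1, rem=1, I/O yield, promote→Q0. Q0=[P5] Q1=[P1,P2,P3,P4] Q2=[]
t=18-19: P5@Q0 runs 1, rem=0, completes. Q0=[] Q1=[P1,P2,P3,P4] Q2=[]
t=19-24: P1@Q1 runs 5, rem=4, quantum used, demote→Q2. Q0=[] Q1=[P2,P3,P4] Q2=[P1]
t=24-29: P2@Q1 runs 5, rem=8, quantum used, demote→Q2. Q0=[] Q1=[P3,P4] Q2=[P1,P2]
t=29-31: P3@Q1 runs 2, rem=0, completes. Q0=[] Q1=[P4] Q2=[P1,P2]
t=31-36: P4@Q1 runs 5, rem=1, quantum used, demote→Q2. Q0=[] Q1=[] Q2=[P1,P2,P4]
t=36-40: P1@Q2 runs 4, rem=0, completes. Q0=[] Q1=[] Q2=[P2,P4]
t=40-48: P2@Q2 runs 8, rem=0, completes. Q0=[] Q1=[] Q2=[P4]
t=48-49: P4@Q2 runs 1, rem=0, completes. Q0=[] Q1=[] Q2=[]

Answer: P1(0-2) P2(2-4) P3(4-6) P4(6-8) P5(8-9) P5(9-10) P5(10-11) P5(11-12) P5(12-13) P5(13-14) P5(14-15) P5(15-16) P5(16-17) P5(17-18) P5(18-19) P1(19-24) P2(24-29) P3(29-31) P4(31-36) P1(36-40) P2(40-48) P4(48-49)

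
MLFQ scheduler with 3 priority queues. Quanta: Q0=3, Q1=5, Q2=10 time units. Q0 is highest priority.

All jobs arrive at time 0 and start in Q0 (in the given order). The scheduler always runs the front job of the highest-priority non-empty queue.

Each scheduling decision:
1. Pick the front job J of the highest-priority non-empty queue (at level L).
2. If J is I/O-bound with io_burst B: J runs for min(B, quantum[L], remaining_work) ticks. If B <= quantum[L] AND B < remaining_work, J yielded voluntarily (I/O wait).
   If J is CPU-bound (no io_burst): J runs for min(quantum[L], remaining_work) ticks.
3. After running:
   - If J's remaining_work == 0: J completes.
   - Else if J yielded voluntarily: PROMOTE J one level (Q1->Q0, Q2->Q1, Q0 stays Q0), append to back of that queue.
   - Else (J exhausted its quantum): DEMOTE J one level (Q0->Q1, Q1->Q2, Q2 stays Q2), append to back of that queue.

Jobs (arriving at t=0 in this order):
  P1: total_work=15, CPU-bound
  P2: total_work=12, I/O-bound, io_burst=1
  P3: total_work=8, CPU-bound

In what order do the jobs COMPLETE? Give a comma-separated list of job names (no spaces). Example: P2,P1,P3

Answer: P2,P3,P1

Derivation:
t=0-3: P1@Q0 runs 3, rem=12, quantum used, demote→Q1. Q0=[P2,P3] Q1=[P1] Q2=[]
t=3-4: P2@Q0 runs 1, rem=11, I/O yield, promote→Q0. Q0=[P3,P2] Q1=[P1] Q2=[]
t=4-7: P3@Q0 runs 3, rem=5, quantum used, demote→Q1. Q0=[P2] Q1=[P1,P3] Q2=[]
t=7-8: P2@Q0 runs 1, rem=10, I/O yield, promote→Q0. Q0=[P2] Q1=[P1,P3] Q2=[]
t=8-9: P2@Q0 runs 1, rem=9, I/O yield, promote→Q0. Q0=[P2] Q1=[P1,P3] Q2=[]
t=9-10: P2@Q0 runs 1, rem=8, I/O yield, promote→Q0. Q0=[P2] Q1=[P1,P3] Q2=[]
t=10-11: P2@Q0 runs 1, rem=7, I/O yield, promote→Q0. Q0=[P2] Q1=[P1,P3] Q2=[]
t=11-12: P2@Q0 runs 1, rem=6, I/O yield, promote→Q0. Q0=[P2] Q1=[P1,P3] Q2=[]
t=12-13: P2@Q0 runs 1, rem=5, I/O yield, promote→Q0. Q0=[P2] Q1=[P1,P3] Q2=[]
t=13-14: P2@Q0 runs 1, rem=4, I/O yield, promote→Q0. Q0=[P2] Q1=[P1,P3] Q2=[]
t=14-15: P2@Q0 runs 1, rem=3, I/O yield, promote→Q0. Q0=[P2] Q1=[P1,P3] Q2=[]
t=15-16: P2@Q0 runs 1, rem=2, I/O yield, promote→Q0. Q0=[P2] Q1=[P1,P3] Q2=[]
t=16-17: P2@Q0 runs 1, rem=1, I/O yield, promote→Q0. Q0=[P2] Q1=[P1,P3] Q2=[]
t=17-18: P2@Q0 runs 1, rem=0, completes. Q0=[] Q1=[P1,P3] Q2=[]
t=18-23: P1@Q1 runs 5, rem=7, quantum used, demote→Q2. Q0=[] Q1=[P3] Q2=[P1]
t=23-28: P3@Q1 runs 5, rem=0, completes. Q0=[] Q1=[] Q2=[P1]
t=28-35: P1@Q2 runs 7, rem=0, completes. Q0=[] Q1=[] Q2=[]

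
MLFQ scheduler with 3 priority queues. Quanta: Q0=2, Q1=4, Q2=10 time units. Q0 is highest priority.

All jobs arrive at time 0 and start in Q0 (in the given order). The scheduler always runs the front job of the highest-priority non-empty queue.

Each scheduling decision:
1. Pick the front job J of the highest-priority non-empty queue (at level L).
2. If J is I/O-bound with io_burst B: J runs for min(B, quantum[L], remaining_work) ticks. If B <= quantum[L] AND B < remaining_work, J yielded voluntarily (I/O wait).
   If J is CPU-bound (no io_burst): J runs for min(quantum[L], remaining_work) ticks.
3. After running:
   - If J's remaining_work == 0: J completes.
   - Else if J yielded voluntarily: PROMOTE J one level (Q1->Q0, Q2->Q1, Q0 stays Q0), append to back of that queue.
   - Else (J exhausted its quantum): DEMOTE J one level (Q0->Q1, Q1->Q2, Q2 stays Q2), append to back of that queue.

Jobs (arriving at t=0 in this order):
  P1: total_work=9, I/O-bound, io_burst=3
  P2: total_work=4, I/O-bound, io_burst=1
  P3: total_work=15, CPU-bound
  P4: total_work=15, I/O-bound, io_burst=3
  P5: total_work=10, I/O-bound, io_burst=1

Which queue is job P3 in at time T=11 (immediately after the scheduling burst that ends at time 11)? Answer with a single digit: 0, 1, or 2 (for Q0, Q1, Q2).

t=0-2: P1@Q0 runs 2, rem=7, quantum used, demote→Q1. Q0=[P2,P3,P4,P5] Q1=[P1] Q2=[]
t=2-3: P2@Q0 runs 1, rem=3, I/O yield, promote→Q0. Q0=[P3,P4,P5,P2] Q1=[P1] Q2=[]
t=3-5: P3@Q0 runs 2, rem=13, quantum used, demote→Q1. Q0=[P4,P5,P2] Q1=[P1,P3] Q2=[]
t=5-7: P4@Q0 runs 2, rem=13, quantum used, demote→Q1. Q0=[P5,P2] Q1=[P1,P3,P4] Q2=[]
t=7-8: P5@Q0 runs 1, rem=9, I/O yield, promote→Q0. Q0=[P2,P5] Q1=[P1,P3,P4] Q2=[]
t=8-9: P2@Q0 runs 1, rem=2, I/O yield, promote→Q0. Q0=[P5,P2] Q1=[P1,P3,P4] Q2=[]
t=9-10: P5@Q0 runs 1, rem=8, I/O yield, promote→Q0. Q0=[P2,P5] Q1=[P1,P3,P4] Q2=[]
t=10-11: P2@Q0 runs 1, rem=1, I/O yield, promote→Q0. Q0=[P5,P2] Q1=[P1,P3,P4] Q2=[]
t=11-12: P5@Q0 runs 1, rem=7, I/O yield, promote→Q0. Q0=[P2,P5] Q1=[P1,P3,P4] Q2=[]
t=12-13: P2@Q0 runs 1, rem=0, completes. Q0=[P5] Q1=[P1,P3,P4] Q2=[]
t=13-14: P5@Q0 runs 1, rem=6, I/O yield, promote→Q0. Q0=[P5] Q1=[P1,P3,P4] Q2=[]
t=14-15: P5@Q0 runs 1, rem=5, I/O yield, promote→Q0. Q0=[P5] Q1=[P1,P3,P4] Q2=[]
t=15-16: P5@Q0 runs 1, rem=4, I/O yield, promote→Q0. Q0=[P5] Q1=[P1,P3,P4] Q2=[]
t=16-17: P5@Q0 runs 1, rem=3, I/O yield, promote→Q0. Q0=[P5] Q1=[P1,P3,P4] Q2=[]
t=17-18: P5@Q0 runs 1, rem=2, I/O yield, promote→Q0. Q0=[P5] Q1=[P1,P3,P4] Q2=[]
t=18-19: P5@Q0 runs 1, rem=1, I/O yield, promote→Q0. Q0=[P5] Q1=[P1,P3,P4] Q2=[]
t=19-20: P5@Q0 runs 1, rem=0, completes. Q0=[] Q1=[P1,P3,P4] Q2=[]
t=20-23: P1@Q1 runs 3, rem=4, I/O yield, promote→Q0. Q0=[P1] Q1=[P3,P4] Q2=[]
t=23-25: P1@Q0 runs 2, rem=2, quantum used, demote→Q1. Q0=[] Q1=[P3,P4,P1] Q2=[]
t=25-29: P3@Q1 runs 4, rem=9, quantum used, demote→Q2. Q0=[] Q1=[P4,P1] Q2=[P3]
t=29-32: P4@Q1 runs 3, rem=10, I/O yield, promote→Q0. Q0=[P4] Q1=[P1] Q2=[P3]
t=32-34: P4@Q0 runs 2, rem=8, quantum used, demote→Q1. Q0=[] Q1=[P1,P4] Q2=[P3]
t=34-36: P1@Q1 runs 2, rem=0, completes. Q0=[] Q1=[P4] Q2=[P3]
t=36-39: P4@Q1 runs 3, rem=5, I/O yield, promote→Q0. Q0=[P4] Q1=[] Q2=[P3]
t=39-41: P4@Q0 runs 2, rem=3, quantum used, demote→Q1. Q0=[] Q1=[P4] Q2=[P3]
t=41-44: P4@Q1 runs 3, rem=0, completes. Q0=[] Q1=[] Q2=[P3]
t=44-53: P3@Q2 runs 9, rem=0, completes. Q0=[] Q1=[] Q2=[]

Answer: 1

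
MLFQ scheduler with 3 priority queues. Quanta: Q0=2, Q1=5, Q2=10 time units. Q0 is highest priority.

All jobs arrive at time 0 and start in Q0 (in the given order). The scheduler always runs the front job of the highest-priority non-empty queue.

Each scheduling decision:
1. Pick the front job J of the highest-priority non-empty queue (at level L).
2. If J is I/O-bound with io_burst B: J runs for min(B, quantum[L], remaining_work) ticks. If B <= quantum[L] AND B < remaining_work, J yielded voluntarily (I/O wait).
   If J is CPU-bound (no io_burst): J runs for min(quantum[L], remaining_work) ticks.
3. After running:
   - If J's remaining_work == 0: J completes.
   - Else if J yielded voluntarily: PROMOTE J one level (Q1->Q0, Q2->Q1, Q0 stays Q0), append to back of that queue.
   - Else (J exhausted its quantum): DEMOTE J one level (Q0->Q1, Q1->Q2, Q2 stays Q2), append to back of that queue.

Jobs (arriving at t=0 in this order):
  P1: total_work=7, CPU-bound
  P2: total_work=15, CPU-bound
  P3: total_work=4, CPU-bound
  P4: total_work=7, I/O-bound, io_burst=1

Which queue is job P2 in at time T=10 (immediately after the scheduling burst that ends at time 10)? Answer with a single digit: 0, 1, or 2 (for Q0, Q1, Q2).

t=0-2: P1@Q0 runs 2, rem=5, quantum used, demote→Q1. Q0=[P2,P3,P4] Q1=[P1] Q2=[]
t=2-4: P2@Q0 runs 2, rem=13, quantum used, demote→Q1. Q0=[P3,P4] Q1=[P1,P2] Q2=[]
t=4-6: P3@Q0 runs 2, rem=2, quantum used, demote→Q1. Q0=[P4] Q1=[P1,P2,P3] Q2=[]
t=6-7: P4@Q0 runs 1, rem=6, I/O yield, promote→Q0. Q0=[P4] Q1=[P1,P2,P3] Q2=[]
t=7-8: P4@Q0 runs 1, rem=5, I/O yield, promote→Q0. Q0=[P4] Q1=[P1,P2,P3] Q2=[]
t=8-9: P4@Q0 runs 1, rem=4, I/O yield, promote→Q0. Q0=[P4] Q1=[P1,P2,P3] Q2=[]
t=9-10: P4@Q0 runs 1, rem=3, I/O yield, promote→Q0. Q0=[P4] Q1=[P1,P2,P3] Q2=[]
t=10-11: P4@Q0 runs 1, rem=2, I/O yield, promote→Q0. Q0=[P4] Q1=[P1,P2,P3] Q2=[]
t=11-12: P4@Q0 runs 1, rem=1, I/O yield, promote→Q0. Q0=[P4] Q1=[P1,P2,P3] Q2=[]
t=12-13: P4@Q0 runs 1, rem=0, completes. Q0=[] Q1=[P1,P2,P3] Q2=[]
t=13-18: P1@Q1 runs 5, rem=0, completes. Q0=[] Q1=[P2,P3] Q2=[]
t=18-23: P2@Q1 runs 5, rem=8, quantum used, demote→Q2. Q0=[] Q1=[P3] Q2=[P2]
t=23-25: P3@Q1 runs 2, rem=0, completes. Q0=[] Q1=[] Q2=[P2]
t=25-33: P2@Q2 runs 8, rem=0, completes. Q0=[] Q1=[] Q2=[]

Answer: 1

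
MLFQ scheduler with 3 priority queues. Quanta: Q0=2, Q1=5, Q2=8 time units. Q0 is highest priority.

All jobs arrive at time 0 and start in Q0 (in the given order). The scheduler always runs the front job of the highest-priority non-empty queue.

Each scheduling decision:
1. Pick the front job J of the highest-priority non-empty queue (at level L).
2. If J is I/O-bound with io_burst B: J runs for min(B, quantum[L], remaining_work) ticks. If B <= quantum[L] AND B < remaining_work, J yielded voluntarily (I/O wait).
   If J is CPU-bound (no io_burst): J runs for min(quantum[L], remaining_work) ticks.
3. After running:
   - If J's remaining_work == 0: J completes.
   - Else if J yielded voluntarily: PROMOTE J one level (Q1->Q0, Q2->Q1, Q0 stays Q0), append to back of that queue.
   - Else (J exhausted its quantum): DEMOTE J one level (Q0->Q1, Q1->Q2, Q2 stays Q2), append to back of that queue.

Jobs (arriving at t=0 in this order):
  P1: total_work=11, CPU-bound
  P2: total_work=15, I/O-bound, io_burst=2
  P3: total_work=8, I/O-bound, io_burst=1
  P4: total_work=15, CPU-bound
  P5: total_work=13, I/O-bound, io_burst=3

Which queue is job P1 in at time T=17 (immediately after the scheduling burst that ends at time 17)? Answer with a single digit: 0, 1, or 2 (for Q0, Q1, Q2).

Answer: 1

Derivation:
t=0-2: P1@Q0 runs 2, rem=9, quantum used, demote→Q1. Q0=[P2,P3,P4,P5] Q1=[P1] Q2=[]
t=2-4: P2@Q0 runs 2, rem=13, I/O yield, promote→Q0. Q0=[P3,P4,P5,P2] Q1=[P1] Q2=[]
t=4-5: P3@Q0 runs 1, rem=7, I/O yield, promote→Q0. Q0=[P4,P5,P2,P3] Q1=[P1] Q2=[]
t=5-7: P4@Q0 runs 2, rem=13, quantum used, demote→Q1. Q0=[P5,P2,P3] Q1=[P1,P4] Q2=[]
t=7-9: P5@Q0 runs 2, rem=11, quantum used, demote→Q1. Q0=[P2,P3] Q1=[P1,P4,P5] Q2=[]
t=9-11: P2@Q0 runs 2, rem=11, I/O yield, promote→Q0. Q0=[P3,P2] Q1=[P1,P4,P5] Q2=[]
t=11-12: P3@Q0 runs 1, rem=6, I/O yield, promote→Q0. Q0=[P2,P3] Q1=[P1,P4,P5] Q2=[]
t=12-14: P2@Q0 runs 2, rem=9, I/O yield, promote→Q0. Q0=[P3,P2] Q1=[P1,P4,P5] Q2=[]
t=14-15: P3@Q0 runs 1, rem=5, I/O yield, promote→Q0. Q0=[P2,P3] Q1=[P1,P4,P5] Q2=[]
t=15-17: P2@Q0 runs 2, rem=7, I/O yield, promote→Q0. Q0=[P3,P2] Q1=[P1,P4,P5] Q2=[]
t=17-18: P3@Q0 runs 1, rem=4, I/O yield, promote→Q0. Q0=[P2,P3] Q1=[P1,P4,P5] Q2=[]
t=18-20: P2@Q0 runs 2, rem=5, I/O yield, promote→Q0. Q0=[P3,P2] Q1=[P1,P4,P5] Q2=[]
t=20-21: P3@Q0 runs 1, rem=3, I/O yield, promote→Q0. Q0=[P2,P3] Q1=[P1,P4,P5] Q2=[]
t=21-23: P2@Q0 runs 2, rem=3, I/O yield, promote→Q0. Q0=[P3,P2] Q1=[P1,P4,P5] Q2=[]
t=23-24: P3@Q0 runs 1, rem=2, I/O yield, promote→Q0. Q0=[P2,P3] Q1=[P1,P4,P5] Q2=[]
t=24-26: P2@Q0 runs 2, rem=1, I/O yield, promote→Q0. Q0=[P3,P2] Q1=[P1,P4,P5] Q2=[]
t=26-27: P3@Q0 runs 1, rem=1, I/O yield, promote→Q0. Q0=[P2,P3] Q1=[P1,P4,P5] Q2=[]
t=27-28: P2@Q0 runs 1, rem=0, completes. Q0=[P3] Q1=[P1,P4,P5] Q2=[]
t=28-29: P3@Q0 runs 1, rem=0, completes. Q0=[] Q1=[P1,P4,P5] Q2=[]
t=29-34: P1@Q1 runs 5, rem=4, quantum used, demote→Q2. Q0=[] Q1=[P4,P5] Q2=[P1]
t=34-39: P4@Q1 runs 5, rem=8, quantum used, demote→Q2. Q0=[] Q1=[P5] Q2=[P1,P4]
t=39-42: P5@Q1 runs 3, rem=8, I/O yield, promote→Q0. Q0=[P5] Q1=[] Q2=[P1,P4]
t=42-44: P5@Q0 runs 2, rem=6, quantum used, demote→Q1. Q0=[] Q1=[P5] Q2=[P1,P4]
t=44-47: P5@Q1 runs 3, rem=3, I/O yield, promote→Q0. Q0=[P5] Q1=[] Q2=[P1,P4]
t=47-49: P5@Q0 runs 2, rem=1, quantum used, demote→Q1. Q0=[] Q1=[P5] Q2=[P1,P4]
t=49-50: P5@Q1 runs 1, rem=0, completes. Q0=[] Q1=[] Q2=[P1,P4]
t=50-54: P1@Q2 runs 4, rem=0, completes. Q0=[] Q1=[] Q2=[P4]
t=54-62: P4@Q2 runs 8, rem=0, completes. Q0=[] Q1=[] Q2=[]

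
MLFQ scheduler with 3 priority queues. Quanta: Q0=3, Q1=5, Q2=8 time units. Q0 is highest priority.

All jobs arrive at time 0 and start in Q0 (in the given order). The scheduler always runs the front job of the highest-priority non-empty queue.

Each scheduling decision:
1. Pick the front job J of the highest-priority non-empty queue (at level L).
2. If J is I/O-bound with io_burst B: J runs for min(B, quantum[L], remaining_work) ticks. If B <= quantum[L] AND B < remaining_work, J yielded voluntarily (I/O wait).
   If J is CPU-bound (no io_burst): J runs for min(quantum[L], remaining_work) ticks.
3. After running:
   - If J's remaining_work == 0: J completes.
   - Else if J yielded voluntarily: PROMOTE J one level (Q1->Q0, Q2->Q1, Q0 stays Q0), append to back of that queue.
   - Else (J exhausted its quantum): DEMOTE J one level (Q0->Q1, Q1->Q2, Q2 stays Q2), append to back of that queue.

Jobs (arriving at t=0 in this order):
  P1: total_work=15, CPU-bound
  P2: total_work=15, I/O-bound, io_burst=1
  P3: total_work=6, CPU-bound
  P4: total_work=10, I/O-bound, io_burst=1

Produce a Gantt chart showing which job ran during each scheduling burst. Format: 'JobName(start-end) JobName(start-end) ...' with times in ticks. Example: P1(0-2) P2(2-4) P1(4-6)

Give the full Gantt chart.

t=0-3: P1@Q0 runs 3, rem=12, quantum used, demote→Q1. Q0=[P2,P3,P4] Q1=[P1] Q2=[]
t=3-4: P2@Q0 runs 1, rem=14, I/O yield, promote→Q0. Q0=[P3,P4,P2] Q1=[P1] Q2=[]
t=4-7: P3@Q0 runs 3, rem=3, quantum used, demote→Q1. Q0=[P4,P2] Q1=[P1,P3] Q2=[]
t=7-8: P4@Q0 runs 1, rem=9, I/O yield, promote→Q0. Q0=[P2,P4] Q1=[P1,P3] Q2=[]
t=8-9: P2@Q0 runs 1, rem=13, I/O yield, promote→Q0. Q0=[P4,P2] Q1=[P1,P3] Q2=[]
t=9-10: P4@Q0 runs 1, rem=8, I/O yield, promote→Q0. Q0=[P2,P4] Q1=[P1,P3] Q2=[]
t=10-11: P2@Q0 runs 1, rem=12, I/O yield, promote→Q0. Q0=[P4,P2] Q1=[P1,P3] Q2=[]
t=11-12: P4@Q0 runs 1, rem=7, I/O yield, promote→Q0. Q0=[P2,P4] Q1=[P1,P3] Q2=[]
t=12-13: P2@Q0 runs 1, rem=11, I/O yield, promote→Q0. Q0=[P4,P2] Q1=[P1,P3] Q2=[]
t=13-14: P4@Q0 runs 1, rem=6, I/O yield, promote→Q0. Q0=[P2,P4] Q1=[P1,P3] Q2=[]
t=14-15: P2@Q0 runs 1, rem=10, I/O yield, promote→Q0. Q0=[P4,P2] Q1=[P1,P3] Q2=[]
t=15-16: P4@Q0 runs 1, rem=5, I/O yield, promote→Q0. Q0=[P2,P4] Q1=[P1,P3] Q2=[]
t=16-17: P2@Q0 runs 1, rem=9, I/O yield, promote→Q0. Q0=[P4,P2] Q1=[P1,P3] Q2=[]
t=17-18: P4@Q0 runs 1, rem=4, I/O yield, promote→Q0. Q0=[P2,P4] Q1=[P1,P3] Q2=[]
t=18-19: P2@Q0 runs 1, rem=8, I/O yield, promote→Q0. Q0=[P4,P2] Q1=[P1,P3] Q2=[]
t=19-20: P4@Q0 runs 1, rem=3, I/O yield, promote→Q0. Q0=[P2,P4] Q1=[P1,P3] Q2=[]
t=20-21: P2@Q0 runs 1, rem=7, I/O yield, promote→Q0. Q0=[P4,P2] Q1=[P1,P3] Q2=[]
t=21-22: P4@Q0 runs 1, rem=2, I/O yield, promote→Q0. Q0=[P2,P4] Q1=[P1,P3] Q2=[]
t=22-23: P2@Q0 runs 1, rem=6, I/O yield, promote→Q0. Q0=[P4,P2] Q1=[P1,P3] Q2=[]
t=23-24: P4@Q0 runs 1, rem=1, I/O yield, promote→Q0. Q0=[P2,P4] Q1=[P1,P3] Q2=[]
t=24-25: P2@Q0 runs 1, rem=5, I/O yield, promote→Q0. Q0=[P4,P2] Q1=[P1,P3] Q2=[]
t=25-26: P4@Q0 runs 1, rem=0, completes. Q0=[P2] Q1=[P1,P3] Q2=[]
t=26-27: P2@Q0 runs 1, rem=4, I/O yield, promote→Q0. Q0=[P2] Q1=[P1,P3] Q2=[]
t=27-28: P2@Q0 runs 1, rem=3, I/O yield, promote→Q0. Q0=[P2] Q1=[P1,P3] Q2=[]
t=28-29: P2@Q0 runs 1, rem=2, I/O yield, promote→Q0. Q0=[P2] Q1=[P1,P3] Q2=[]
t=29-30: P2@Q0 runs 1, rem=1, I/O yield, promote→Q0. Q0=[P2] Q1=[P1,P3] Q2=[]
t=30-31: P2@Q0 runs 1, rem=0, completes. Q0=[] Q1=[P1,P3] Q2=[]
t=31-36: P1@Q1 runs 5, rem=7, quantum used, demote→Q2. Q0=[] Q1=[P3] Q2=[P1]
t=36-39: P3@Q1 runs 3, rem=0, completes. Q0=[] Q1=[] Q2=[P1]
t=39-46: P1@Q2 runs 7, rem=0, completes. Q0=[] Q1=[] Q2=[]

Answer: P1(0-3) P2(3-4) P3(4-7) P4(7-8) P2(8-9) P4(9-10) P2(10-11) P4(11-12) P2(12-13) P4(13-14) P2(14-15) P4(15-16) P2(16-17) P4(17-18) P2(18-19) P4(19-20) P2(20-21) P4(21-22) P2(22-23) P4(23-24) P2(24-25) P4(25-26) P2(26-27) P2(27-28) P2(28-29) P2(29-30) P2(30-31) P1(31-36) P3(36-39) P1(39-46)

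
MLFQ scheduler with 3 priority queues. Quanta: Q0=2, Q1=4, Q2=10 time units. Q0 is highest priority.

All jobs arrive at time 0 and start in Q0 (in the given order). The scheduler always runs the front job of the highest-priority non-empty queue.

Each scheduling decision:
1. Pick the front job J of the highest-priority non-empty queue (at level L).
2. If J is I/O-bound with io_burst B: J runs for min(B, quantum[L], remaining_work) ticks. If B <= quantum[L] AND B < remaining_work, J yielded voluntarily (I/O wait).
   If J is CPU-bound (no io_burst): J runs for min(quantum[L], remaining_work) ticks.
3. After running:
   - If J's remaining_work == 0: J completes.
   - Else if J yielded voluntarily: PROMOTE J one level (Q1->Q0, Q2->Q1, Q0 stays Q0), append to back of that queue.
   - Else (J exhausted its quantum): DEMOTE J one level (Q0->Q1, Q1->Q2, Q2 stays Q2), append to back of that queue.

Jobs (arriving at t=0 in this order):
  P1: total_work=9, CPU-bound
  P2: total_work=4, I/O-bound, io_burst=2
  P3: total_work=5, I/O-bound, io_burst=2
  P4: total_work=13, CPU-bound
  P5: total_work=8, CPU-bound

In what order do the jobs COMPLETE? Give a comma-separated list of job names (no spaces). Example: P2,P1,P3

Answer: P2,P3,P1,P4,P5

Derivation:
t=0-2: P1@Q0 runs 2, rem=7, quantum used, demote→Q1. Q0=[P2,P3,P4,P5] Q1=[P1] Q2=[]
t=2-4: P2@Q0 runs 2, rem=2, I/O yield, promote→Q0. Q0=[P3,P4,P5,P2] Q1=[P1] Q2=[]
t=4-6: P3@Q0 runs 2, rem=3, I/O yield, promote→Q0. Q0=[P4,P5,P2,P3] Q1=[P1] Q2=[]
t=6-8: P4@Q0 runs 2, rem=11, quantum used, demote→Q1. Q0=[P5,P2,P3] Q1=[P1,P4] Q2=[]
t=8-10: P5@Q0 runs 2, rem=6, quantum used, demote→Q1. Q0=[P2,P3] Q1=[P1,P4,P5] Q2=[]
t=10-12: P2@Q0 runs 2, rem=0, completes. Q0=[P3] Q1=[P1,P4,P5] Q2=[]
t=12-14: P3@Q0 runs 2, rem=1, I/O yield, promote→Q0. Q0=[P3] Q1=[P1,P4,P5] Q2=[]
t=14-15: P3@Q0 runs 1, rem=0, completes. Q0=[] Q1=[P1,P4,P5] Q2=[]
t=15-19: P1@Q1 runs 4, rem=3, quantum used, demote→Q2. Q0=[] Q1=[P4,P5] Q2=[P1]
t=19-23: P4@Q1 runs 4, rem=7, quantum used, demote→Q2. Q0=[] Q1=[P5] Q2=[P1,P4]
t=23-27: P5@Q1 runs 4, rem=2, quantum used, demote→Q2. Q0=[] Q1=[] Q2=[P1,P4,P5]
t=27-30: P1@Q2 runs 3, rem=0, completes. Q0=[] Q1=[] Q2=[P4,P5]
t=30-37: P4@Q2 runs 7, rem=0, completes. Q0=[] Q1=[] Q2=[P5]
t=37-39: P5@Q2 runs 2, rem=0, completes. Q0=[] Q1=[] Q2=[]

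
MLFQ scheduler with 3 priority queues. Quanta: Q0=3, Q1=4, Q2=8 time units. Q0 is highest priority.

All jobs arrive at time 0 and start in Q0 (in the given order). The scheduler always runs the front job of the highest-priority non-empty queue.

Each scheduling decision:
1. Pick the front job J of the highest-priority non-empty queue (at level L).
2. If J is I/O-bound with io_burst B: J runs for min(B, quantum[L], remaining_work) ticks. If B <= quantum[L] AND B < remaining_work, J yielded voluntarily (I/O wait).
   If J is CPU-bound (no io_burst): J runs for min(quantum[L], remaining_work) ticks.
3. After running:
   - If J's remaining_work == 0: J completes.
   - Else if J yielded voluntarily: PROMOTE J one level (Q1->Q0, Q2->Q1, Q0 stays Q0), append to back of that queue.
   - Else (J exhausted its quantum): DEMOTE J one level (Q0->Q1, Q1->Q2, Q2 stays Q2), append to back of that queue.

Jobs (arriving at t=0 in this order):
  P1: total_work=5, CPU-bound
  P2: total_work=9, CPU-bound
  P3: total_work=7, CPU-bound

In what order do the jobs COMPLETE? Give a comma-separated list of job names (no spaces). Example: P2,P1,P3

Answer: P1,P3,P2

Derivation:
t=0-3: P1@Q0 runs 3, rem=2, quantum used, demote→Q1. Q0=[P2,P3] Q1=[P1] Q2=[]
t=3-6: P2@Q0 runs 3, rem=6, quantum used, demote→Q1. Q0=[P3] Q1=[P1,P2] Q2=[]
t=6-9: P3@Q0 runs 3, rem=4, quantum used, demote→Q1. Q0=[] Q1=[P1,P2,P3] Q2=[]
t=9-11: P1@Q1 runs 2, rem=0, completes. Q0=[] Q1=[P2,P3] Q2=[]
t=11-15: P2@Q1 runs 4, rem=2, quantum used, demote→Q2. Q0=[] Q1=[P3] Q2=[P2]
t=15-19: P3@Q1 runs 4, rem=0, completes. Q0=[] Q1=[] Q2=[P2]
t=19-21: P2@Q2 runs 2, rem=0, completes. Q0=[] Q1=[] Q2=[]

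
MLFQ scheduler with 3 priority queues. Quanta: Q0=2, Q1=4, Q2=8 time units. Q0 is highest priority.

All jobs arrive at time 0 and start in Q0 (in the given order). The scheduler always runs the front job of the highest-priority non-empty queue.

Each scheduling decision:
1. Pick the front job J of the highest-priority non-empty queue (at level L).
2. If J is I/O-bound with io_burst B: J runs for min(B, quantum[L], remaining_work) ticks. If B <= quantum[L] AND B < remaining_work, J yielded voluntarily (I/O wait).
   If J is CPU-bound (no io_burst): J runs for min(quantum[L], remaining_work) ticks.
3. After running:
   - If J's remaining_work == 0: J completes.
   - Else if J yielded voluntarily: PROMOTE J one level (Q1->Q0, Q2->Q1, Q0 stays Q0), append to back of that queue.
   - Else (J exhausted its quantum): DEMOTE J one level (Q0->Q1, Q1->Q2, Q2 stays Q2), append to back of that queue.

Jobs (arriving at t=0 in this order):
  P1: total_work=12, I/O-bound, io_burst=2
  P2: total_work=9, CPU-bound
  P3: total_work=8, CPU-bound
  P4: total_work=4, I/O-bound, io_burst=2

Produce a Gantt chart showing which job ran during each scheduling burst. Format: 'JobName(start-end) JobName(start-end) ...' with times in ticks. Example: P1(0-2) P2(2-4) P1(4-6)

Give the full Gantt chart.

Answer: P1(0-2) P2(2-4) P3(4-6) P4(6-8) P1(8-10) P4(10-12) P1(12-14) P1(14-16) P1(16-18) P1(18-20) P2(20-24) P3(24-28) P2(28-31) P3(31-33)

Derivation:
t=0-2: P1@Q0 runs 2, rem=10, I/O yield, promote→Q0. Q0=[P2,P3,P4,P1] Q1=[] Q2=[]
t=2-4: P2@Q0 runs 2, rem=7, quantum used, demote→Q1. Q0=[P3,P4,P1] Q1=[P2] Q2=[]
t=4-6: P3@Q0 runs 2, rem=6, quantum used, demote→Q1. Q0=[P4,P1] Q1=[P2,P3] Q2=[]
t=6-8: P4@Q0 runs 2, rem=2, I/O yield, promote→Q0. Q0=[P1,P4] Q1=[P2,P3] Q2=[]
t=8-10: P1@Q0 runs 2, rem=8, I/O yield, promote→Q0. Q0=[P4,P1] Q1=[P2,P3] Q2=[]
t=10-12: P4@Q0 runs 2, rem=0, completes. Q0=[P1] Q1=[P2,P3] Q2=[]
t=12-14: P1@Q0 runs 2, rem=6, I/O yield, promote→Q0. Q0=[P1] Q1=[P2,P3] Q2=[]
t=14-16: P1@Q0 runs 2, rem=4, I/O yield, promote→Q0. Q0=[P1] Q1=[P2,P3] Q2=[]
t=16-18: P1@Q0 runs 2, rem=2, I/O yield, promote→Q0. Q0=[P1] Q1=[P2,P3] Q2=[]
t=18-20: P1@Q0 runs 2, rem=0, completes. Q0=[] Q1=[P2,P3] Q2=[]
t=20-24: P2@Q1 runs 4, rem=3, quantum used, demote→Q2. Q0=[] Q1=[P3] Q2=[P2]
t=24-28: P3@Q1 runs 4, rem=2, quantum used, demote→Q2. Q0=[] Q1=[] Q2=[P2,P3]
t=28-31: P2@Q2 runs 3, rem=0, completes. Q0=[] Q1=[] Q2=[P3]
t=31-33: P3@Q2 runs 2, rem=0, completes. Q0=[] Q1=[] Q2=[]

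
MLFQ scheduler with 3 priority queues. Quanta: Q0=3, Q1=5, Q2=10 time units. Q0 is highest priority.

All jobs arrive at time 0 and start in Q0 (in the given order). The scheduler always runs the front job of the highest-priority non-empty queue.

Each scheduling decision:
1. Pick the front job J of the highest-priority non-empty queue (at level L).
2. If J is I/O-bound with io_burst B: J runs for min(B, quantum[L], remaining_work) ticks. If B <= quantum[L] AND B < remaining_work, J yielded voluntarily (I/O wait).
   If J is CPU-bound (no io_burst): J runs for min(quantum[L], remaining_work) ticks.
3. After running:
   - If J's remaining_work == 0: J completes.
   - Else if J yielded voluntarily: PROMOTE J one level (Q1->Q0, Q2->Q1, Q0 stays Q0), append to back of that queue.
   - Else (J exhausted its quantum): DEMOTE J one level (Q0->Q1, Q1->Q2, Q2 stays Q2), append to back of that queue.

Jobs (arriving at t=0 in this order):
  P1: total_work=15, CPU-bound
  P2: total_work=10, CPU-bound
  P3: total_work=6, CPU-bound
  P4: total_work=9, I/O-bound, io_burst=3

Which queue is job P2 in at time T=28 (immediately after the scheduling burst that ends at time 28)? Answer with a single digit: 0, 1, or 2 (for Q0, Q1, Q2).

t=0-3: P1@Q0 runs 3, rem=12, quantum used, demote→Q1. Q0=[P2,P3,P4] Q1=[P1] Q2=[]
t=3-6: P2@Q0 runs 3, rem=7, quantum used, demote→Q1. Q0=[P3,P4] Q1=[P1,P2] Q2=[]
t=6-9: P3@Q0 runs 3, rem=3, quantum used, demote→Q1. Q0=[P4] Q1=[P1,P2,P3] Q2=[]
t=9-12: P4@Q0 runs 3, rem=6, I/O yield, promote→Q0. Q0=[P4] Q1=[P1,P2,P3] Q2=[]
t=12-15: P4@Q0 runs 3, rem=3, I/O yield, promote→Q0. Q0=[P4] Q1=[P1,P2,P3] Q2=[]
t=15-18: P4@Q0 runs 3, rem=0, completes. Q0=[] Q1=[P1,P2,P3] Q2=[]
t=18-23: P1@Q1 runs 5, rem=7, quantum used, demote→Q2. Q0=[] Q1=[P2,P3] Q2=[P1]
t=23-28: P2@Q1 runs 5, rem=2, quantum used, demote→Q2. Q0=[] Q1=[P3] Q2=[P1,P2]
t=28-31: P3@Q1 runs 3, rem=0, completes. Q0=[] Q1=[] Q2=[P1,P2]
t=31-38: P1@Q2 runs 7, rem=0, completes. Q0=[] Q1=[] Q2=[P2]
t=38-40: P2@Q2 runs 2, rem=0, completes. Q0=[] Q1=[] Q2=[]

Answer: 2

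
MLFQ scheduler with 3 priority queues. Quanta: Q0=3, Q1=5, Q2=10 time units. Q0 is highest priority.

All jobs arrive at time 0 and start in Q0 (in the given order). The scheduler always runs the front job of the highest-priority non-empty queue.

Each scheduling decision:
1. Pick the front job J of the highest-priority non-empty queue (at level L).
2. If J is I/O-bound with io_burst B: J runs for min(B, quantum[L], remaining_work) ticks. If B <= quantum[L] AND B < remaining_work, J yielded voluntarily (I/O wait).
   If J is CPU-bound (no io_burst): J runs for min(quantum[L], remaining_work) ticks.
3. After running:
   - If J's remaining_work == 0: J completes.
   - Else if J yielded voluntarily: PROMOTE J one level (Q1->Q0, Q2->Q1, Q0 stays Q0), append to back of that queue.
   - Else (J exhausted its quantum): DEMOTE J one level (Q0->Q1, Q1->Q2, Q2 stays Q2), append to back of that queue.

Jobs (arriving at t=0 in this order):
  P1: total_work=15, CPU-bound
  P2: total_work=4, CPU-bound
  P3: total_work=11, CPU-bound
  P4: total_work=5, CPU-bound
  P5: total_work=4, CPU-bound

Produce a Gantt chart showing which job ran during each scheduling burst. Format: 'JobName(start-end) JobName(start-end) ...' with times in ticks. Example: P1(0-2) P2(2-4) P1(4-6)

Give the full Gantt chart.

t=0-3: P1@Q0 runs 3, rem=12, quantum used, demote→Q1. Q0=[P2,P3,P4,P5] Q1=[P1] Q2=[]
t=3-6: P2@Q0 runs 3, rem=1, quantum used, demote→Q1. Q0=[P3,P4,P5] Q1=[P1,P2] Q2=[]
t=6-9: P3@Q0 runs 3, rem=8, quantum used, demote→Q1. Q0=[P4,P5] Q1=[P1,P2,P3] Q2=[]
t=9-12: P4@Q0 runs 3, rem=2, quantum used, demote→Q1. Q0=[P5] Q1=[P1,P2,P3,P4] Q2=[]
t=12-15: P5@Q0 runs 3, rem=1, quantum used, demote→Q1. Q0=[] Q1=[P1,P2,P3,P4,P5] Q2=[]
t=15-20: P1@Q1 runs 5, rem=7, quantum used, demote→Q2. Q0=[] Q1=[P2,P3,P4,P5] Q2=[P1]
t=20-21: P2@Q1 runs 1, rem=0, completes. Q0=[] Q1=[P3,P4,P5] Q2=[P1]
t=21-26: P3@Q1 runs 5, rem=3, quantum used, demote→Q2. Q0=[] Q1=[P4,P5] Q2=[P1,P3]
t=26-28: P4@Q1 runs 2, rem=0, completes. Q0=[] Q1=[P5] Q2=[P1,P3]
t=28-29: P5@Q1 runs 1, rem=0, completes. Q0=[] Q1=[] Q2=[P1,P3]
t=29-36: P1@Q2 runs 7, rem=0, completes. Q0=[] Q1=[] Q2=[P3]
t=36-39: P3@Q2 runs 3, rem=0, completes. Q0=[] Q1=[] Q2=[]

Answer: P1(0-3) P2(3-6) P3(6-9) P4(9-12) P5(12-15) P1(15-20) P2(20-21) P3(21-26) P4(26-28) P5(28-29) P1(29-36) P3(36-39)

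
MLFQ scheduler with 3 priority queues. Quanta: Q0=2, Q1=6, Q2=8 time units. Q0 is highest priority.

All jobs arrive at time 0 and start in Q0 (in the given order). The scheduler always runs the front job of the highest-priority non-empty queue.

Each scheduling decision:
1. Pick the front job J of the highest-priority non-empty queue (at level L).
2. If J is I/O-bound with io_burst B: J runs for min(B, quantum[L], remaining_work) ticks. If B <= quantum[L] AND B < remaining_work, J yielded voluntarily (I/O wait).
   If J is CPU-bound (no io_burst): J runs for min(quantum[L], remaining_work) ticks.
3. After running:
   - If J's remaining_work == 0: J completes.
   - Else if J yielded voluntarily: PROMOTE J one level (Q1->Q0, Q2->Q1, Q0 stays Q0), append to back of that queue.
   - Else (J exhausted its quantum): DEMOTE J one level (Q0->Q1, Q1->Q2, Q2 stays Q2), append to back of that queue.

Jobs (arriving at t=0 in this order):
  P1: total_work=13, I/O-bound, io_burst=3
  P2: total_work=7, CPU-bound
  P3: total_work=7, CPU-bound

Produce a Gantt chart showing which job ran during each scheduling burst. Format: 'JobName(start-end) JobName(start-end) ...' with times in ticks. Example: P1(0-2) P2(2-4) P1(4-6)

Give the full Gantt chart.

t=0-2: P1@Q0 runs 2, rem=11, quantum used, demote→Q1. Q0=[P2,P3] Q1=[P1] Q2=[]
t=2-4: P2@Q0 runs 2, rem=5, quantum used, demote→Q1. Q0=[P3] Q1=[P1,P2] Q2=[]
t=4-6: P3@Q0 runs 2, rem=5, quantum used, demote→Q1. Q0=[] Q1=[P1,P2,P3] Q2=[]
t=6-9: P1@Q1 runs 3, rem=8, I/O yield, promote→Q0. Q0=[P1] Q1=[P2,P3] Q2=[]
t=9-11: P1@Q0 runs 2, rem=6, quantum used, demote→Q1. Q0=[] Q1=[P2,P3,P1] Q2=[]
t=11-16: P2@Q1 runs 5, rem=0, completes. Q0=[] Q1=[P3,P1] Q2=[]
t=16-21: P3@Q1 runs 5, rem=0, completes. Q0=[] Q1=[P1] Q2=[]
t=21-24: P1@Q1 runs 3, rem=3, I/O yield, promote→Q0. Q0=[P1] Q1=[] Q2=[]
t=24-26: P1@Q0 runs 2, rem=1, quantum used, demote→Q1. Q0=[] Q1=[P1] Q2=[]
t=26-27: P1@Q1 runs 1, rem=0, completes. Q0=[] Q1=[] Q2=[]

Answer: P1(0-2) P2(2-4) P3(4-6) P1(6-9) P1(9-11) P2(11-16) P3(16-21) P1(21-24) P1(24-26) P1(26-27)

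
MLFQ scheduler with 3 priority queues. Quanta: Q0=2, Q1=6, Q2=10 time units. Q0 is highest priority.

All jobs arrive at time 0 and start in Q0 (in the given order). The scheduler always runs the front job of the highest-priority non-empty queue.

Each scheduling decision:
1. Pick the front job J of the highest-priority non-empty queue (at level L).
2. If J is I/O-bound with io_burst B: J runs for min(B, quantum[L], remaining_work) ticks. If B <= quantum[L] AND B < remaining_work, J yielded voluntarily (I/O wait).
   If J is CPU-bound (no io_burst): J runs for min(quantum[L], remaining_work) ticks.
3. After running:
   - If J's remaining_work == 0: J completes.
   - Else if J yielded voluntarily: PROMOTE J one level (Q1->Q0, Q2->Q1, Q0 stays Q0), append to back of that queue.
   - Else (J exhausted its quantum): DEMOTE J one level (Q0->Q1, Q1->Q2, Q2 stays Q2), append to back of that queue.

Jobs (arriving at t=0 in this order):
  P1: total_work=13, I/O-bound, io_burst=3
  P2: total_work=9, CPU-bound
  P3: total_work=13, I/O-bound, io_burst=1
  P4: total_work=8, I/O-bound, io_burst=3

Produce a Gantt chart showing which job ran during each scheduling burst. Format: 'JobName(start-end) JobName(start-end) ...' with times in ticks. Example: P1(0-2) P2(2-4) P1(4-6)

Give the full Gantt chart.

t=0-2: P1@Q0 runs 2, rem=11, quantum used, demote→Q1. Q0=[P2,P3,P4] Q1=[P1] Q2=[]
t=2-4: P2@Q0 runs 2, rem=7, quantum used, demote→Q1. Q0=[P3,P4] Q1=[P1,P2] Q2=[]
t=4-5: P3@Q0 runs 1, rem=12, I/O yield, promote→Q0. Q0=[P4,P3] Q1=[P1,P2] Q2=[]
t=5-7: P4@Q0 runs 2, rem=6, quantum used, demote→Q1. Q0=[P3] Q1=[P1,P2,P4] Q2=[]
t=7-8: P3@Q0 runs 1, rem=11, I/O yield, promote→Q0. Q0=[P3] Q1=[P1,P2,P4] Q2=[]
t=8-9: P3@Q0 runs 1, rem=10, I/O yield, promote→Q0. Q0=[P3] Q1=[P1,P2,P4] Q2=[]
t=9-10: P3@Q0 runs 1, rem=9, I/O yield, promote→Q0. Q0=[P3] Q1=[P1,P2,P4] Q2=[]
t=10-11: P3@Q0 runs 1, rem=8, I/O yield, promote→Q0. Q0=[P3] Q1=[P1,P2,P4] Q2=[]
t=11-12: P3@Q0 runs 1, rem=7, I/O yield, promote→Q0. Q0=[P3] Q1=[P1,P2,P4] Q2=[]
t=12-13: P3@Q0 runs 1, rem=6, I/O yield, promote→Q0. Q0=[P3] Q1=[P1,P2,P4] Q2=[]
t=13-14: P3@Q0 runs 1, rem=5, I/O yield, promote→Q0. Q0=[P3] Q1=[P1,P2,P4] Q2=[]
t=14-15: P3@Q0 runs 1, rem=4, I/O yield, promote→Q0. Q0=[P3] Q1=[P1,P2,P4] Q2=[]
t=15-16: P3@Q0 runs 1, rem=3, I/O yield, promote→Q0. Q0=[P3] Q1=[P1,P2,P4] Q2=[]
t=16-17: P3@Q0 runs 1, rem=2, I/O yield, promote→Q0. Q0=[P3] Q1=[P1,P2,P4] Q2=[]
t=17-18: P3@Q0 runs 1, rem=1, I/O yield, promote→Q0. Q0=[P3] Q1=[P1,P2,P4] Q2=[]
t=18-19: P3@Q0 runs 1, rem=0, completes. Q0=[] Q1=[P1,P2,P4] Q2=[]
t=19-22: P1@Q1 runs 3, rem=8, I/O yield, promote→Q0. Q0=[P1] Q1=[P2,P4] Q2=[]
t=22-24: P1@Q0 runs 2, rem=6, quantum used, demote→Q1. Q0=[] Q1=[P2,P4,P1] Q2=[]
t=24-30: P2@Q1 runs 6, rem=1, quantum used, demote→Q2. Q0=[] Q1=[P4,P1] Q2=[P2]
t=30-33: P4@Q1 runs 3, rem=3, I/O yield, promote→Q0. Q0=[P4] Q1=[P1] Q2=[P2]
t=33-35: P4@Q0 runs 2, rem=1, quantum used, demote→Q1. Q0=[] Q1=[P1,P4] Q2=[P2]
t=35-38: P1@Q1 runs 3, rem=3, I/O yield, promote→Q0. Q0=[P1] Q1=[P4] Q2=[P2]
t=38-40: P1@Q0 runs 2, rem=1, quantum used, demote→Q1. Q0=[] Q1=[P4,P1] Q2=[P2]
t=40-41: P4@Q1 runs 1, rem=0, completes. Q0=[] Q1=[P1] Q2=[P2]
t=41-42: P1@Q1 runs 1, rem=0, completes. Q0=[] Q1=[] Q2=[P2]
t=42-43: P2@Q2 runs 1, rem=0, completes. Q0=[] Q1=[] Q2=[]

Answer: P1(0-2) P2(2-4) P3(4-5) P4(5-7) P3(7-8) P3(8-9) P3(9-10) P3(10-11) P3(11-12) P3(12-13) P3(13-14) P3(14-15) P3(15-16) P3(16-17) P3(17-18) P3(18-19) P1(19-22) P1(22-24) P2(24-30) P4(30-33) P4(33-35) P1(35-38) P1(38-40) P4(40-41) P1(41-42) P2(42-43)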